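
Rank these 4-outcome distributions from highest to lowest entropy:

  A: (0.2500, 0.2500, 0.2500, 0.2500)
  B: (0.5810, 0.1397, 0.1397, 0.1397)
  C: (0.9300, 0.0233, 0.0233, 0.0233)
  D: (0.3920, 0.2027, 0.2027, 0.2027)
A > D > B > C

Key insight: Entropy is maximized by uniform distributions and minimized by concentrated distributions.

Entropies:
  H(A) = 2.0000 bits
  H(B) = 1.6451 bits
  H(C) = 0.4769 bits
  H(D) = 1.9297 bits

Ranking: A > D > B > C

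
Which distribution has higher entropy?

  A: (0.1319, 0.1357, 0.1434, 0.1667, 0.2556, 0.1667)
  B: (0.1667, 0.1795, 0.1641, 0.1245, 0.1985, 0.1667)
B

Both distributions are close to uniform, making this a harder comparison.

H(A) = 2.5430 bits
H(B) = 2.5717 bits

The distribution closer to uniform has higher entropy.
Answer: B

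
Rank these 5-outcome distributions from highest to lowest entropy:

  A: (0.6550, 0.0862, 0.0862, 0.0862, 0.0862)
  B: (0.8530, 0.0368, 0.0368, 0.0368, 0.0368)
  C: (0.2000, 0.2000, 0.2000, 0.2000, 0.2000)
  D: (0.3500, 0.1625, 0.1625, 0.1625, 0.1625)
C > D > A > B

Key insight: Entropy is maximized by uniform distributions and minimized by concentrated distributions.

Entropies:
  H(A) = 1.6195 bits
  H(B) = 0.8963 bits
  H(C) = 2.3219 bits
  H(D) = 2.2341 bits

Ranking: C > D > A > B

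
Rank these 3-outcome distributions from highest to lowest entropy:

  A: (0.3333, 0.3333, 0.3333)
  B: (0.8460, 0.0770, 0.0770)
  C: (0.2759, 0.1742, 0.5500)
A > C > B

Key insight: Entropy is maximized by uniform distributions and minimized by concentrated distributions.

- Uniform distributions have maximum entropy log₂(3) = 1.5850 bits
- The more "peaked" or concentrated a distribution, the lower its entropy

Entropies:
  H(A) = 1.5850 bits
  H(B) = 0.7738 bits
  H(C) = 1.4261 bits

Ranking: A > C > B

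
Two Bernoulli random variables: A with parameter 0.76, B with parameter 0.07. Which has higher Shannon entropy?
A

For binary distributions, entropy is maximized at p=0.5 and decreases as p moves toward 0 or 1.

H(A) = H(0.76) = 0.7950 bits
H(B) = H(0.07) = 0.3659 bits

Distribution A (p=0.76) is closer to uniform (p=0.5), so it has higher entropy.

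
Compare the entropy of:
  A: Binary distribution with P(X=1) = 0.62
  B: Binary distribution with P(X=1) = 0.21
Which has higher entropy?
A

For binary distributions, entropy is maximized at p=0.5 and decreases as p moves toward 0 or 1.

H(A) = H(0.62) = 0.9580 bits
H(B) = H(0.21) = 0.7415 bits

Distribution A (p=0.62) is closer to uniform (p=0.5), so it has higher entropy.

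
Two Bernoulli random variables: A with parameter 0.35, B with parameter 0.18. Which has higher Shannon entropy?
A

For binary distributions, entropy is maximized at p=0.5 and decreases as p moves toward 0 or 1.

H(A) = H(0.35) = 0.9341 bits
H(B) = H(0.18) = 0.6801 bits

Distribution A (p=0.35) is closer to uniform (p=0.5), so it has higher entropy.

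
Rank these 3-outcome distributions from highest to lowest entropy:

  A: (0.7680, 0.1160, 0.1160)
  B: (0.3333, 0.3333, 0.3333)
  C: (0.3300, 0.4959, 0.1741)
B > C > A

Key insight: Entropy is maximized by uniform distributions and minimized by concentrated distributions.

- Uniform distributions have maximum entropy log₂(3) = 1.5850 bits
- The more "peaked" or concentrated a distribution, the lower its entropy

Entropies:
  H(A) = 1.0135 bits
  H(B) = 1.5850 bits
  H(C) = 1.4687 bits

Ranking: B > C > A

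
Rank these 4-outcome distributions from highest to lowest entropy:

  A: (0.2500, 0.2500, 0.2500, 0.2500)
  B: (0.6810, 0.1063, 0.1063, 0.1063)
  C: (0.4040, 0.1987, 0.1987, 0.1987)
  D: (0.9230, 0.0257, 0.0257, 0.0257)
A > C > B > D

Key insight: Entropy is maximized by uniform distributions and minimized by concentrated distributions.

Entropies:
  H(A) = 2.0000 bits
  H(B) = 1.4089 bits
  H(C) = 1.9179 bits
  H(D) = 0.5136 bits

Ranking: A > C > B > D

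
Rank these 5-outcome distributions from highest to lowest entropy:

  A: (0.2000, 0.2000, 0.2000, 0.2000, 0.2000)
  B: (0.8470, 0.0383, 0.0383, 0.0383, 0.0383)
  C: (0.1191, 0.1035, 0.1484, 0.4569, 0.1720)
A > C > B

Key insight: Entropy is maximized by uniform distributions and minimized by concentrated distributions.

- Uniform distributions have maximum entropy log₂(5) = 2.3219 bits
- The more "peaked" or concentrated a distribution, the lower its entropy

Entropies:
  H(A) = 2.3219 bits
  H(B) = 0.9233 bits
  H(C) = 2.0660 bits

Ranking: A > C > B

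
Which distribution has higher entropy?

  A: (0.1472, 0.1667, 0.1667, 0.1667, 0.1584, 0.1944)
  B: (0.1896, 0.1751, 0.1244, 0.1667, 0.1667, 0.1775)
A

Both distributions are close to uniform, making this a harder comparison.

H(A) = 2.5798 bits
H(B) = 2.5735 bits

The distribution closer to uniform has higher entropy.
Answer: A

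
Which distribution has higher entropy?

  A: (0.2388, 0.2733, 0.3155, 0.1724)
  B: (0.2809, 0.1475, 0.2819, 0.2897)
A

Both distributions are close to uniform, making this a harder comparison.

H(A) = 1.9672 bits
H(B) = 1.9546 bits

The distribution closer to uniform has higher entropy.
Answer: A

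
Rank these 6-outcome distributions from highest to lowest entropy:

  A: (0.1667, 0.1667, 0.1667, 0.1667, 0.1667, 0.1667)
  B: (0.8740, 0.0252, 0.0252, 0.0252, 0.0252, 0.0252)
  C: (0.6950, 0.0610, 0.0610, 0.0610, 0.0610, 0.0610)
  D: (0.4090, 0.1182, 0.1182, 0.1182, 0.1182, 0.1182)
A > D > C > B

Key insight: Entropy is maximized by uniform distributions and minimized by concentrated distributions.

Entropies:
  H(A) = 2.5850 bits
  H(B) = 0.8389 bits
  H(C) = 1.5955 bits
  H(D) = 2.3482 bits

Ranking: A > D > C > B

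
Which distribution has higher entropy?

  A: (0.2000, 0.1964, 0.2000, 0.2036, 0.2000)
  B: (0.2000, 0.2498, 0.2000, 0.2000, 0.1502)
A

Both distributions are close to uniform, making this a harder comparison.

H(A) = 2.3218 bits
H(B) = 2.3039 bits

The distribution closer to uniform has higher entropy.
Answer: A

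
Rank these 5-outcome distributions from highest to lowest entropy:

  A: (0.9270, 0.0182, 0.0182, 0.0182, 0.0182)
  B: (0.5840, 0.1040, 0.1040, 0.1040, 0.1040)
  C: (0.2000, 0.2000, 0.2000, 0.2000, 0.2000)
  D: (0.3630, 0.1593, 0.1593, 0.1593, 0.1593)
C > D > B > A

Key insight: Entropy is maximized by uniform distributions and minimized by concentrated distributions.

Entropies:
  H(A) = 0.5230 bits
  H(B) = 1.8115 bits
  H(C) = 2.3219 bits
  H(D) = 2.2191 bits

Ranking: C > D > B > A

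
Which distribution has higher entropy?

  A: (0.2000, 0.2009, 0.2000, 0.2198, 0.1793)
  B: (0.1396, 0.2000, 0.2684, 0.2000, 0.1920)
A

Both distributions are close to uniform, making this a harder comparison.

H(A) = 2.3190 bits
H(B) = 2.2917 bits

The distribution closer to uniform has higher entropy.
Answer: A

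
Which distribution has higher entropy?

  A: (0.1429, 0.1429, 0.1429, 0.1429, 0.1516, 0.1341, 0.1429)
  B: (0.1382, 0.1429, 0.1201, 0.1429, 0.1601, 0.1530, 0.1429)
A

Both distributions are close to uniform, making this a harder comparison.

H(A) = 2.8066 bits
H(B) = 2.8025 bits

The distribution closer to uniform has higher entropy.
Answer: A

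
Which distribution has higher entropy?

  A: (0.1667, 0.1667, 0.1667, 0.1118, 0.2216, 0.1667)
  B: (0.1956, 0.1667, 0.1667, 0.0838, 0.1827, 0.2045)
A

Both distributions are close to uniform, making this a harder comparison.

H(A) = 2.5584 bits
H(B) = 2.5382 bits

The distribution closer to uniform has higher entropy.
Answer: A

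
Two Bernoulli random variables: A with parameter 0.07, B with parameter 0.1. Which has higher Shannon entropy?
B

For binary distributions, entropy is maximized at p=0.5 and decreases as p moves toward 0 or 1.

H(A) = H(0.07) = 0.3659 bits
H(B) = H(0.1) = 0.4690 bits

Distribution B (p=0.1) is closer to uniform (p=0.5), so it has higher entropy.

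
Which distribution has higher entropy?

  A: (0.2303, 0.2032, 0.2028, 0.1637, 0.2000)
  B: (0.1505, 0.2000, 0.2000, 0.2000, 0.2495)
A

Both distributions are close to uniform, making this a harder comparison.

H(A) = 2.3137 bits
H(B) = 2.3041 bits

The distribution closer to uniform has higher entropy.
Answer: A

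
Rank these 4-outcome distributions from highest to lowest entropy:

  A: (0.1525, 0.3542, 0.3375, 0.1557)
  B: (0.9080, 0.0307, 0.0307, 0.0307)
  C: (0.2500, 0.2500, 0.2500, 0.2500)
C > A > B

Key insight: Entropy is maximized by uniform distributions and minimized by concentrated distributions.

- Uniform distributions have maximum entropy log₂(4) = 2.0000 bits
- The more "peaked" or concentrated a distribution, the lower its entropy

Entropies:
  H(A) = 1.8908 bits
  H(B) = 0.5889 bits
  H(C) = 2.0000 bits

Ranking: C > A > B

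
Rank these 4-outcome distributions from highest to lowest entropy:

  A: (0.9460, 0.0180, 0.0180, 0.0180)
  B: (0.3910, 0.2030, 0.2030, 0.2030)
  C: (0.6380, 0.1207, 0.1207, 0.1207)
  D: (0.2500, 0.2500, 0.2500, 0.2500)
D > B > C > A

Key insight: Entropy is maximized by uniform distributions and minimized by concentrated distributions.

Entropies:
  H(A) = 0.3887 bits
  H(B) = 1.9307 bits
  H(C) = 1.5181 bits
  H(D) = 2.0000 bits

Ranking: D > B > C > A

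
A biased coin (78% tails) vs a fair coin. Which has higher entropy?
Fair coin

The fair coin is uniform (p=0.5), maximizing binary entropy at 1 bit. The biased coin has H(0.78) ≈ 0.760 bits — its outcome is more predictable, so its entropy is lower.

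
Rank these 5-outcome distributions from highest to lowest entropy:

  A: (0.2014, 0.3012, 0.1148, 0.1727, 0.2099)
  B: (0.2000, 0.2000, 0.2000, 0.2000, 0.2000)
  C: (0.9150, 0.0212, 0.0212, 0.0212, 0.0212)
B > A > C

Key insight: Entropy is maximized by uniform distributions and minimized by concentrated distributions.

- Uniform distributions have maximum entropy log₂(5) = 2.3219 bits
- The more "peaked" or concentrated a distribution, the lower its entropy

Entropies:
  H(A) = 2.2559 bits
  H(B) = 2.3219 bits
  H(C) = 0.5896 bits

Ranking: B > A > C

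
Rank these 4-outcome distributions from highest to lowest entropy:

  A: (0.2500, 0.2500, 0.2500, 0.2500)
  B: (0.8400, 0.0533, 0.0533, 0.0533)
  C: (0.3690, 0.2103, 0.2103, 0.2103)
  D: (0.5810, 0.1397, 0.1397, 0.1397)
A > C > D > B

Key insight: Entropy is maximized by uniform distributions and minimized by concentrated distributions.

Entropies:
  H(A) = 2.0000 bits
  H(B) = 0.8879 bits
  H(C) = 1.9500 bits
  H(D) = 1.6451 bits

Ranking: A > C > D > B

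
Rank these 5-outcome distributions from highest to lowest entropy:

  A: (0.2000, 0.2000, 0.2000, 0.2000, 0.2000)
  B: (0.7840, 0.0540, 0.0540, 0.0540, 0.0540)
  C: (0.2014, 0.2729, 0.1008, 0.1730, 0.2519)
A > C > B

Key insight: Entropy is maximized by uniform distributions and minimized by concentrated distributions.

- Uniform distributions have maximum entropy log₂(5) = 2.3219 bits
- The more "peaked" or concentrated a distribution, the lower its entropy

Entropies:
  H(A) = 2.3219 bits
  H(B) = 1.1848 bits
  H(C) = 2.2496 bits

Ranking: A > C > B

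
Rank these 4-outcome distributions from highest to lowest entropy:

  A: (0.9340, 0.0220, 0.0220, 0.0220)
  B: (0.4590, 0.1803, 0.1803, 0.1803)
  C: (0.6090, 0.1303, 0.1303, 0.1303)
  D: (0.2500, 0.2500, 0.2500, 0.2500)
D > B > C > A

Key insight: Entropy is maximized by uniform distributions and minimized by concentrated distributions.

Entropies:
  H(A) = 0.4554 bits
  H(B) = 1.8526 bits
  H(C) = 1.5852 bits
  H(D) = 2.0000 bits

Ranking: D > B > C > A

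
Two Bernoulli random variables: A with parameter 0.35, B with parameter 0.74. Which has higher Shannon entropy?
A

For binary distributions, entropy is maximized at p=0.5 and decreases as p moves toward 0 or 1.

H(A) = H(0.35) = 0.9341 bits
H(B) = H(0.74) = 0.8267 bits

Distribution A (p=0.35) is closer to uniform (p=0.5), so it has higher entropy.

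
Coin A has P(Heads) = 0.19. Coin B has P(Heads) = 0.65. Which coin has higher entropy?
B

For binary distributions, entropy is maximized at p=0.5 and decreases as p moves toward 0 or 1.

H(A) = H(0.19) = 0.7015 bits
H(B) = H(0.65) = 0.9341 bits

Distribution B (p=0.65) is closer to uniform (p=0.5), so it has higher entropy.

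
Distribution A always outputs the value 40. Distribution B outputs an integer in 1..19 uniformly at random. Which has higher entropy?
B

A is deterministic, so H(A) = 0. B is uniform over 19 outcomes, so H(B) = log₂(19) = 4.248 bits. Any distribution with genuine randomness has higher entropy than a deterministic one.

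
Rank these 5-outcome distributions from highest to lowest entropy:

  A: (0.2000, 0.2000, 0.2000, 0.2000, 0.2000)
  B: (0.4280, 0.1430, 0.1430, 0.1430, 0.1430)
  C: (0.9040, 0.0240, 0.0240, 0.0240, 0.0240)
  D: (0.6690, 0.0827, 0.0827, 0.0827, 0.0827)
A > B > D > C

Key insight: Entropy is maximized by uniform distributions and minimized by concentrated distributions.

Entropies:
  H(A) = 2.3219 bits
  H(B) = 2.1290 bits
  H(C) = 0.6482 bits
  H(D) = 1.5779 bits

Ranking: A > B > D > C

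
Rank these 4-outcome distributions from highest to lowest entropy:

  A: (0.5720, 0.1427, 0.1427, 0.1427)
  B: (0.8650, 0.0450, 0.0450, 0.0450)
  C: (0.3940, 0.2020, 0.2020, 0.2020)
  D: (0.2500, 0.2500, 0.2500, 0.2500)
D > C > A > B

Key insight: Entropy is maximized by uniform distributions and minimized by concentrated distributions.

Entropies:
  H(A) = 1.6634 bits
  H(B) = 0.7850 bits
  H(C) = 1.9278 bits
  H(D) = 2.0000 bits

Ranking: D > C > A > B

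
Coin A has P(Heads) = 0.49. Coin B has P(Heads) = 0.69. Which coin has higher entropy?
A

For binary distributions, entropy is maximized at p=0.5 and decreases as p moves toward 0 or 1.

H(A) = H(0.49) = 0.9997 bits
H(B) = H(0.69) = 0.8932 bits

Distribution A (p=0.49) is closer to uniform (p=0.5), so it has higher entropy.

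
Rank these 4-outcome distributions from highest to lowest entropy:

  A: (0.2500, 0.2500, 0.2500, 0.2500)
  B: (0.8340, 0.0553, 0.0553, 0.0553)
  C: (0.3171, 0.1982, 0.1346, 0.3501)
A > C > B

Key insight: Entropy is maximized by uniform distributions and minimized by concentrated distributions.

- Uniform distributions have maximum entropy log₂(4) = 2.0000 bits
- The more "peaked" or concentrated a distribution, the lower its entropy

Entropies:
  H(A) = 2.0000 bits
  H(B) = 0.9116 bits
  H(C) = 1.9078 bits

Ranking: A > C > B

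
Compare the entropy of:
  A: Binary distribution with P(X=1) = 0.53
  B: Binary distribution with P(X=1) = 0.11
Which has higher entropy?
A

For binary distributions, entropy is maximized at p=0.5 and decreases as p moves toward 0 or 1.

H(A) = H(0.53) = 0.9974 bits
H(B) = H(0.11) = 0.4999 bits

Distribution A (p=0.53) is closer to uniform (p=0.5), so it has higher entropy.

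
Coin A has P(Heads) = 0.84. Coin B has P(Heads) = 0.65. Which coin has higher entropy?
B

For binary distributions, entropy is maximized at p=0.5 and decreases as p moves toward 0 or 1.

H(A) = H(0.84) = 0.6343 bits
H(B) = H(0.65) = 0.9341 bits

Distribution B (p=0.65) is closer to uniform (p=0.5), so it has higher entropy.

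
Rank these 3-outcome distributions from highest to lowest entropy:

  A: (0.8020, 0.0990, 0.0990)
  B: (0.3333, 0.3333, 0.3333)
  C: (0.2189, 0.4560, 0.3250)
B > C > A

Key insight: Entropy is maximized by uniform distributions and minimized by concentrated distributions.

- Uniform distributions have maximum entropy log₂(3) = 1.5850 bits
- The more "peaked" or concentrated a distribution, the lower its entropy

Entropies:
  H(A) = 0.9159 bits
  H(B) = 1.5850 bits
  H(C) = 1.5234 bits

Ranking: B > C > A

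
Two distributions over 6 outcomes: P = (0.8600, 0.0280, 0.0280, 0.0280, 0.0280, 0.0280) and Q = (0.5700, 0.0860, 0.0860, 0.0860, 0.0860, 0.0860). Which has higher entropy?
Q

P is highly concentrated on one outcome (86%), making it nearly deterministic. Q spreads its mass more evenly (max 57%). The more spread-out distribution has higher entropy: H(P) ≈ 0.909 bits, H(Q) ≈ 1.984 bits.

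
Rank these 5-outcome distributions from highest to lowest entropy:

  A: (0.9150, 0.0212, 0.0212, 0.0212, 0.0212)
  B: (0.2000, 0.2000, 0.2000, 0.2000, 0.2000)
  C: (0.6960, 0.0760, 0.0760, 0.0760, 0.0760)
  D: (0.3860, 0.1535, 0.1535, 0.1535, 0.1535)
B > D > C > A

Key insight: Entropy is maximized by uniform distributions and minimized by concentrated distributions.

Entropies:
  H(A) = 0.5896 bits
  H(B) = 2.3219 bits
  H(C) = 1.4941 bits
  H(D) = 2.1902 bits

Ranking: B > D > C > A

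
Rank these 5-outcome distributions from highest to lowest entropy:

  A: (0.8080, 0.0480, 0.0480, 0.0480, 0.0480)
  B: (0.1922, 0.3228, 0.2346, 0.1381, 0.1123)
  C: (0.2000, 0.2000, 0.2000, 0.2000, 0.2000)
C > B > A

Key insight: Entropy is maximized by uniform distributions and minimized by concentrated distributions.

- Uniform distributions have maximum entropy log₂(5) = 2.3219 bits
- The more "peaked" or concentrated a distribution, the lower its entropy

Entropies:
  H(A) = 1.0896 bits
  H(B) = 2.2233 bits
  H(C) = 2.3219 bits

Ranking: C > B > A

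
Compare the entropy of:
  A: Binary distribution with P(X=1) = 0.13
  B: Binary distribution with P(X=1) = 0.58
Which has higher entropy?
B

For binary distributions, entropy is maximized at p=0.5 and decreases as p moves toward 0 or 1.

H(A) = H(0.13) = 0.5574 bits
H(B) = H(0.58) = 0.9815 bits

Distribution B (p=0.58) is closer to uniform (p=0.5), so it has higher entropy.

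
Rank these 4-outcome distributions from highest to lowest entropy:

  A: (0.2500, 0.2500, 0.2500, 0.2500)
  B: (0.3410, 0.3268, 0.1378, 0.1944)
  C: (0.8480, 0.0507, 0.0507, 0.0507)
A > B > C

Key insight: Entropy is maximized by uniform distributions and minimized by concentrated distributions.

- Uniform distributions have maximum entropy log₂(4) = 2.0000 bits
- The more "peaked" or concentrated a distribution, the lower its entropy

Entropies:
  H(A) = 2.0000 bits
  H(B) = 1.9099 bits
  H(C) = 0.8557 bits

Ranking: A > B > C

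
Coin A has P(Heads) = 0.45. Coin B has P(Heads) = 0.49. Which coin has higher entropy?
B

For binary distributions, entropy is maximized at p=0.5 and decreases as p moves toward 0 or 1.

H(A) = H(0.45) = 0.9928 bits
H(B) = H(0.49) = 0.9997 bits

Distribution B (p=0.49) is closer to uniform (p=0.5), so it has higher entropy.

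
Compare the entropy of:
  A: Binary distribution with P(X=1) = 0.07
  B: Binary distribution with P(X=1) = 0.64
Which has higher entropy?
B

For binary distributions, entropy is maximized at p=0.5 and decreases as p moves toward 0 or 1.

H(A) = H(0.07) = 0.3659 bits
H(B) = H(0.64) = 0.9427 bits

Distribution B (p=0.64) is closer to uniform (p=0.5), so it has higher entropy.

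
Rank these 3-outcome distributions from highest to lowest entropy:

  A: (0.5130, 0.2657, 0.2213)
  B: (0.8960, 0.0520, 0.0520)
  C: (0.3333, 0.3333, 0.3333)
C > A > B

Key insight: Entropy is maximized by uniform distributions and minimized by concentrated distributions.

- Uniform distributions have maximum entropy log₂(3) = 1.5850 bits
- The more "peaked" or concentrated a distribution, the lower its entropy

Entropies:
  H(A) = 1.4836 bits
  H(B) = 0.5855 bits
  H(C) = 1.5850 bits

Ranking: C > A > B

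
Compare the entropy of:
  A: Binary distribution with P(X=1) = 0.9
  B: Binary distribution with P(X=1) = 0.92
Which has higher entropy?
A

For binary distributions, entropy is maximized at p=0.5 and decreases as p moves toward 0 or 1.

H(A) = H(0.9) = 0.4690 bits
H(B) = H(0.92) = 0.4022 bits

Distribution A (p=0.9) is closer to uniform (p=0.5), so it has higher entropy.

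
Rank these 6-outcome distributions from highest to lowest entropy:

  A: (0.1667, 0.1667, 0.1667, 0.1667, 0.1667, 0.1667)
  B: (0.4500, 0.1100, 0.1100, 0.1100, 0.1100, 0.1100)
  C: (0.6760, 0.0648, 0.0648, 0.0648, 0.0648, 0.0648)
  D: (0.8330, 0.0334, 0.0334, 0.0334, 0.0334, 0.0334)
A > B > C > D

Key insight: Entropy is maximized by uniform distributions and minimized by concentrated distributions.

Entropies:
  H(A) = 2.5850 bits
  H(B) = 2.2698 bits
  H(C) = 1.6610 bits
  H(D) = 1.0386 bits

Ranking: A > B > C > D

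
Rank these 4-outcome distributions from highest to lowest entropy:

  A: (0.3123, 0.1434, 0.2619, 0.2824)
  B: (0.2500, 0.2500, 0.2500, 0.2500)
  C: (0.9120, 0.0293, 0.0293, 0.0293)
B > A > C

Key insight: Entropy is maximized by uniform distributions and minimized by concentrated distributions.

- Uniform distributions have maximum entropy log₂(4) = 2.0000 bits
- The more "peaked" or concentrated a distribution, the lower its entropy

Entropies:
  H(A) = 1.9475 bits
  H(B) = 2.0000 bits
  H(C) = 0.5692 bits

Ranking: B > A > C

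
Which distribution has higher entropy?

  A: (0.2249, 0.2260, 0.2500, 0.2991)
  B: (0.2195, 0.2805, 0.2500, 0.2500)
B

Both distributions are close to uniform, making this a harder comparison.

H(A) = 1.9899 bits
H(B) = 1.9946 bits

The distribution closer to uniform has higher entropy.
Answer: B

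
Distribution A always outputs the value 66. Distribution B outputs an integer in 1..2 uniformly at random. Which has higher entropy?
B

A is deterministic, so H(A) = 0. B is uniform over 2 outcomes, so H(B) = log₂(2) = 1.000 bits. Any distribution with genuine randomness has higher entropy than a deterministic one.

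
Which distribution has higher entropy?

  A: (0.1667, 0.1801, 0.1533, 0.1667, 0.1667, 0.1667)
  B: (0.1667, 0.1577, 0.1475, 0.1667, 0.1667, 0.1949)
A

Both distributions are close to uniform, making this a harder comparison.

H(A) = 2.5834 bits
H(B) = 2.5797 bits

The distribution closer to uniform has higher entropy.
Answer: A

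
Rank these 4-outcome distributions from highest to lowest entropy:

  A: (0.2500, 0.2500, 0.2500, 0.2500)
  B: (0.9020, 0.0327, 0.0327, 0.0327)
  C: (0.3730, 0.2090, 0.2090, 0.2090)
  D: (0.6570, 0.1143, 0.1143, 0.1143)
A > C > D > B

Key insight: Entropy is maximized by uniform distributions and minimized by concentrated distributions.

Entropies:
  H(A) = 2.0000 bits
  H(B) = 0.6179 bits
  H(C) = 1.9467 bits
  H(D) = 1.4713 bits

Ranking: A > C > D > B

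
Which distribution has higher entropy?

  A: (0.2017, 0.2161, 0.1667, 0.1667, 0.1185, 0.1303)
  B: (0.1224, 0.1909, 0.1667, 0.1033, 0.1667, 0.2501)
A

Both distributions are close to uniform, making this a harder comparison.

H(A) = 2.5529 bits
H(B) = 2.5270 bits

The distribution closer to uniform has higher entropy.
Answer: A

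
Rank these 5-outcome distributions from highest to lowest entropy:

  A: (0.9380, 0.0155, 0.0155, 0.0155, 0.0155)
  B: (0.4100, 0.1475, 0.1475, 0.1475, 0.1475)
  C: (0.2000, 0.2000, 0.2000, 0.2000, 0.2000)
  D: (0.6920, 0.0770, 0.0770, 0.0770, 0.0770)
C > B > D > A

Key insight: Entropy is maximized by uniform distributions and minimized by concentrated distributions.

Entropies:
  H(A) = 0.4593 bits
  H(B) = 2.1565 bits
  H(C) = 2.3219 bits
  H(D) = 1.5069 bits

Ranking: C > B > D > A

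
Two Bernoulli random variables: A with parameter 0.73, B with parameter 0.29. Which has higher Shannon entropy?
B

For binary distributions, entropy is maximized at p=0.5 and decreases as p moves toward 0 or 1.

H(A) = H(0.73) = 0.8415 bits
H(B) = H(0.29) = 0.8687 bits

Distribution B (p=0.29) is closer to uniform (p=0.5), so it has higher entropy.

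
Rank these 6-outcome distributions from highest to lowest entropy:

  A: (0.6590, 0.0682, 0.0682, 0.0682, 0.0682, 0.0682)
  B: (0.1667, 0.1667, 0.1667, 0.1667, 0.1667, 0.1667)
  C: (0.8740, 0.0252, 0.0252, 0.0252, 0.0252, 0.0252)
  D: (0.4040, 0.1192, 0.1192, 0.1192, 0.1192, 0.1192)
B > D > A > C

Key insight: Entropy is maximized by uniform distributions and minimized by concentrated distributions.

Entropies:
  H(A) = 1.7175 bits
  H(B) = 2.5850 bits
  H(C) = 0.8389 bits
  H(D) = 2.3571 bits

Ranking: B > D > A > C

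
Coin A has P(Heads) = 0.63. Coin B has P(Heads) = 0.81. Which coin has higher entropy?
A

For binary distributions, entropy is maximized at p=0.5 and decreases as p moves toward 0 or 1.

H(A) = H(0.63) = 0.9507 bits
H(B) = H(0.81) = 0.7015 bits

Distribution A (p=0.63) is closer to uniform (p=0.5), so it has higher entropy.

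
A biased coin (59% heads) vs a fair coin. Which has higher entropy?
Fair coin

The fair coin is uniform (p=0.5), maximizing binary entropy at 1 bit. The biased coin has H(0.59) ≈ 0.977 bits — its outcome is more predictable, so its entropy is lower.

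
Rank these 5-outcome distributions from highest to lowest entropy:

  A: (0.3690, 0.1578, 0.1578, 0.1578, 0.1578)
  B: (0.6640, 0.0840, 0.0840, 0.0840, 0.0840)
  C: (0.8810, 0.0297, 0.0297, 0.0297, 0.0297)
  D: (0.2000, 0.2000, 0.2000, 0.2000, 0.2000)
D > A > B > C

Key insight: Entropy is maximized by uniform distributions and minimized by concentrated distributions.

Entropies:
  H(A) = 2.2119 bits
  H(B) = 1.5929 bits
  H(C) = 0.7645 bits
  H(D) = 2.3219 bits

Ranking: D > A > B > C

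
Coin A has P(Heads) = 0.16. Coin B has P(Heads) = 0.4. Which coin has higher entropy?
B

For binary distributions, entropy is maximized at p=0.5 and decreases as p moves toward 0 or 1.

H(A) = H(0.16) = 0.6343 bits
H(B) = H(0.4) = 0.9710 bits

Distribution B (p=0.4) is closer to uniform (p=0.5), so it has higher entropy.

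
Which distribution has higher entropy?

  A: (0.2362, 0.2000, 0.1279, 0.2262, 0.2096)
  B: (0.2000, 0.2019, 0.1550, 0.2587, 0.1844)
B

Both distributions are close to uniform, making this a harder comparison.

H(A) = 2.2932 bits
H(B) = 2.3017 bits

The distribution closer to uniform has higher entropy.
Answer: B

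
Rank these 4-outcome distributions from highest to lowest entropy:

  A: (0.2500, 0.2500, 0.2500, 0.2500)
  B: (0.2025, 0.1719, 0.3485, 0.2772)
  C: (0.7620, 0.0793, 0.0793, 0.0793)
A > B > C

Key insight: Entropy is maximized by uniform distributions and minimized by concentrated distributions.

- Uniform distributions have maximum entropy log₂(4) = 2.0000 bits
- The more "peaked" or concentrated a distribution, the lower its entropy

Entropies:
  H(A) = 2.0000 bits
  H(B) = 1.9462 bits
  H(C) = 1.1689 bits

Ranking: A > B > C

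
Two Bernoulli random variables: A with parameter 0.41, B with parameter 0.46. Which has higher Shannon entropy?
B

For binary distributions, entropy is maximized at p=0.5 and decreases as p moves toward 0 or 1.

H(A) = H(0.41) = 0.9765 bits
H(B) = H(0.46) = 0.9954 bits

Distribution B (p=0.46) is closer to uniform (p=0.5), so it has higher entropy.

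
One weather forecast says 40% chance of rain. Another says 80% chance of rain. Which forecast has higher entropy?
40% forecast

Treat each forecast as a Bernoulli distribution. Binary entropy is maximized at p=0.5 and falls off symmetrically toward 0 or 1. The 40% forecast is closer to 50%, so it is more uncertain. H(40%) ≈ 0.971 bits, H(80%) ≈ 0.722 bits.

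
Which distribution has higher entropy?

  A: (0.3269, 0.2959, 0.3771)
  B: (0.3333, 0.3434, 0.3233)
B

Both distributions are close to uniform, making this a harder comparison.

H(A) = 1.5777 bits
H(B) = 1.5845 bits

The distribution closer to uniform has higher entropy.
Answer: B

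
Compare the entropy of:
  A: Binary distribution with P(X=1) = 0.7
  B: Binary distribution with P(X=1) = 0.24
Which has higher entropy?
A

For binary distributions, entropy is maximized at p=0.5 and decreases as p moves toward 0 or 1.

H(A) = H(0.7) = 0.8813 bits
H(B) = H(0.24) = 0.7950 bits

Distribution A (p=0.7) is closer to uniform (p=0.5), so it has higher entropy.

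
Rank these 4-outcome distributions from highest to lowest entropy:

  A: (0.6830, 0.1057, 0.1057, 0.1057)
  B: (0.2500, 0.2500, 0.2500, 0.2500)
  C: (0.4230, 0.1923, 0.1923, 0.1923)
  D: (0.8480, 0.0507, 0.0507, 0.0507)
B > C > A > D

Key insight: Entropy is maximized by uniform distributions and minimized by concentrated distributions.

Entropies:
  H(A) = 1.4035 bits
  H(B) = 2.0000 bits
  H(C) = 1.8973 bits
  H(D) = 0.8557 bits

Ranking: B > C > A > D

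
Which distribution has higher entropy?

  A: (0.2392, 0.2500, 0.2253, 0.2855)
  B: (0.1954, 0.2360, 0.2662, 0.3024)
A

Both distributions are close to uniform, making this a harder comparison.

H(A) = 1.9944 bits
H(B) = 1.9819 bits

The distribution closer to uniform has higher entropy.
Answer: A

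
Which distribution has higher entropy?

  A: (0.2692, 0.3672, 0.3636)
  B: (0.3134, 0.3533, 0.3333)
B

Both distributions are close to uniform, making this a harder comparison.

H(A) = 1.5711 bits
H(B) = 1.5832 bits

The distribution closer to uniform has higher entropy.
Answer: B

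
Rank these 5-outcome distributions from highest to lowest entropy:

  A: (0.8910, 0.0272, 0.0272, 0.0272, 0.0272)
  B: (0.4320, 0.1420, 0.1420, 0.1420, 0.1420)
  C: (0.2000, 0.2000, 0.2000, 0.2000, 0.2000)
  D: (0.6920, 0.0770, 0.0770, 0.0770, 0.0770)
C > B > D > A

Key insight: Entropy is maximized by uniform distributions and minimized by concentrated distributions.

Entropies:
  H(A) = 0.7149 bits
  H(B) = 2.1226 bits
  H(C) = 2.3219 bits
  H(D) = 1.5069 bits

Ranking: C > B > D > A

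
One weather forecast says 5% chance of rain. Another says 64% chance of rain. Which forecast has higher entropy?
64% forecast

Treat each forecast as a Bernoulli distribution. Binary entropy is maximized at p=0.5 and falls off symmetrically toward 0 or 1. The 64% forecast is closer to 50%, so it is more uncertain. H(5%) ≈ 0.286 bits, H(64%) ≈ 0.943 bits.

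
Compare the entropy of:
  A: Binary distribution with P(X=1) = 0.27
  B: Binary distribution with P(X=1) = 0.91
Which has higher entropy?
A

For binary distributions, entropy is maximized at p=0.5 and decreases as p moves toward 0 or 1.

H(A) = H(0.27) = 0.8415 bits
H(B) = H(0.91) = 0.4365 bits

Distribution A (p=0.27) is closer to uniform (p=0.5), so it has higher entropy.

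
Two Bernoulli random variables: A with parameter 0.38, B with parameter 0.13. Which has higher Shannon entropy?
A

For binary distributions, entropy is maximized at p=0.5 and decreases as p moves toward 0 or 1.

H(A) = H(0.38) = 0.9580 bits
H(B) = H(0.13) = 0.5574 bits

Distribution A (p=0.38) is closer to uniform (p=0.5), so it has higher entropy.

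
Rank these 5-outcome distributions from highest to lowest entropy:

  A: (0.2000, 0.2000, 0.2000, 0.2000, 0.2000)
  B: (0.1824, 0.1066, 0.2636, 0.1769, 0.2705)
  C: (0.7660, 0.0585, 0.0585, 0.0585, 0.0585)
A > B > C

Key insight: Entropy is maximized by uniform distributions and minimized by concentrated distributions.

- Uniform distributions have maximum entropy log₂(5) = 2.3219 bits
- The more "peaked" or concentrated a distribution, the lower its entropy

Entropies:
  H(A) = 2.3219 bits
  H(B) = 2.2514 bits
  H(C) = 1.2529 bits

Ranking: A > B > C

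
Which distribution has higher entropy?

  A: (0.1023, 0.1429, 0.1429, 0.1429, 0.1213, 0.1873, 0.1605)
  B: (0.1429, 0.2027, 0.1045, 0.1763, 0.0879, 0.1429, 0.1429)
A

Both distributions are close to uniform, making this a harder comparison.

H(A) = 2.7850 bits
H(B) = 2.7603 bits

The distribution closer to uniform has higher entropy.
Answer: A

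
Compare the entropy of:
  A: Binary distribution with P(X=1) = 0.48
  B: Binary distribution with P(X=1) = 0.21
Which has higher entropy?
A

For binary distributions, entropy is maximized at p=0.5 and decreases as p moves toward 0 or 1.

H(A) = H(0.48) = 0.9988 bits
H(B) = H(0.21) = 0.7415 bits

Distribution A (p=0.48) is closer to uniform (p=0.5), so it has higher entropy.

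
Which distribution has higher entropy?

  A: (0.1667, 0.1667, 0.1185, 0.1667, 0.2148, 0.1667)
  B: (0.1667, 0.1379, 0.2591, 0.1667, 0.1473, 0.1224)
A

Both distributions are close to uniform, making this a harder comparison.

H(A) = 2.5646 bits
H(B) = 2.5386 bits

The distribution closer to uniform has higher entropy.
Answer: A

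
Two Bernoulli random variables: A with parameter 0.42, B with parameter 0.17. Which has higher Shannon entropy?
A

For binary distributions, entropy is maximized at p=0.5 and decreases as p moves toward 0 or 1.

H(A) = H(0.42) = 0.9815 bits
H(B) = H(0.17) = 0.6577 bits

Distribution A (p=0.42) is closer to uniform (p=0.5), so it has higher entropy.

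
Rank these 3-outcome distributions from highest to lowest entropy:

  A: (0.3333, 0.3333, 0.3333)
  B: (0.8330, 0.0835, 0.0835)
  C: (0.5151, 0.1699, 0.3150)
A > C > B

Key insight: Entropy is maximized by uniform distributions and minimized by concentrated distributions.

- Uniform distributions have maximum entropy log₂(3) = 1.5850 bits
- The more "peaked" or concentrated a distribution, the lower its entropy

Entropies:
  H(A) = 1.5850 bits
  H(B) = 0.8178 bits
  H(C) = 1.4525 bits

Ranking: A > C > B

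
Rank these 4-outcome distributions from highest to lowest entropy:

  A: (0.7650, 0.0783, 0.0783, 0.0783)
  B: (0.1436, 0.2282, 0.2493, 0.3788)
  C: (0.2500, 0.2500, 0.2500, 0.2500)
C > B > A

Key insight: Entropy is maximized by uniform distributions and minimized by concentrated distributions.

- Uniform distributions have maximum entropy log₂(4) = 2.0000 bits
- The more "peaked" or concentrated a distribution, the lower its entropy

Entropies:
  H(A) = 1.1591 bits
  H(B) = 1.9187 bits
  H(C) = 2.0000 bits

Ranking: C > B > A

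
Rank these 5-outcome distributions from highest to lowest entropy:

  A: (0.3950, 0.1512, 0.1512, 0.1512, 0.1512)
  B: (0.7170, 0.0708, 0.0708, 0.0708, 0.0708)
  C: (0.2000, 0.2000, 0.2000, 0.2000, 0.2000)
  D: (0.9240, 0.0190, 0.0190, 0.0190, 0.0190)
C > A > B > D

Key insight: Entropy is maximized by uniform distributions and minimized by concentrated distributions.

Entropies:
  H(A) = 2.1780 bits
  H(B) = 1.4255 bits
  H(C) = 2.3219 bits
  H(D) = 0.5399 bits

Ranking: C > A > B > D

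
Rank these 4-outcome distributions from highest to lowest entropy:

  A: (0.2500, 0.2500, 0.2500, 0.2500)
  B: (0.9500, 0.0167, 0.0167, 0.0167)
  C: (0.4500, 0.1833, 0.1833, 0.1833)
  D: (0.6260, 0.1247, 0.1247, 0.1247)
A > C > D > B

Key insight: Entropy is maximized by uniform distributions and minimized by concentrated distributions.

Entropies:
  H(A) = 2.0000 bits
  H(B) = 0.3656 bits
  H(C) = 1.8645 bits
  H(D) = 1.5465 bits

Ranking: A > C > D > B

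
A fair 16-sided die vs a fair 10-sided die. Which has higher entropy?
16-sided die

Both are uniform distributions; for uniform over n outcomes, H = log₂(n). H(16-sided) = log₂(16) = 4.000 bits and H(10-sided) = log₂(10) = 3.322 bits. More outcomes in a uniform distribution means higher entropy.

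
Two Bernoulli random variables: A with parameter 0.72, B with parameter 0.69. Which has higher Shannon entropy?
B

For binary distributions, entropy is maximized at p=0.5 and decreases as p moves toward 0 or 1.

H(A) = H(0.72) = 0.8555 bits
H(B) = H(0.69) = 0.8932 bits

Distribution B (p=0.69) is closer to uniform (p=0.5), so it has higher entropy.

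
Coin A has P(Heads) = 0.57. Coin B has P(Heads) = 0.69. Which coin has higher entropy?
A

For binary distributions, entropy is maximized at p=0.5 and decreases as p moves toward 0 or 1.

H(A) = H(0.57) = 0.9858 bits
H(B) = H(0.69) = 0.8932 bits

Distribution A (p=0.57) is closer to uniform (p=0.5), so it has higher entropy.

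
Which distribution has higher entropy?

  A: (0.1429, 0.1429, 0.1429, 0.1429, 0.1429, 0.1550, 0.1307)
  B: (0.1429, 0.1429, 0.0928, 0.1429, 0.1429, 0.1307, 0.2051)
A

Both distributions are close to uniform, making this a harder comparison.

H(A) = 2.8059 bits
H(B) = 2.7749 bits

The distribution closer to uniform has higher entropy.
Answer: A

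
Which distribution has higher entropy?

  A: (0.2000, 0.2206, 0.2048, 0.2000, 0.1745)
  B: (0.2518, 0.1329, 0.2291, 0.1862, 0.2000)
A

Both distributions are close to uniform, making this a harder comparison.

H(A) = 2.3179 bits
H(B) = 2.2910 bits

The distribution closer to uniform has higher entropy.
Answer: A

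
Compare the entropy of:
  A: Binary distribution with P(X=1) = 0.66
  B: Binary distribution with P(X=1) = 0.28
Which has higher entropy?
A

For binary distributions, entropy is maximized at p=0.5 and decreases as p moves toward 0 or 1.

H(A) = H(0.66) = 0.9248 bits
H(B) = H(0.28) = 0.8555 bits

Distribution A (p=0.66) is closer to uniform (p=0.5), so it has higher entropy.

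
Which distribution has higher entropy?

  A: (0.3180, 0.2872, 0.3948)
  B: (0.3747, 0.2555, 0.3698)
A

Both distributions are close to uniform, making this a harder comparison.

H(A) = 1.5719 bits
H(B) = 1.5644 bits

The distribution closer to uniform has higher entropy.
Answer: A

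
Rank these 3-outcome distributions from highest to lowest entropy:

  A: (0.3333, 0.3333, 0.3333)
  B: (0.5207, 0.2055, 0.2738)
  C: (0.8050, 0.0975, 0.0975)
A > B > C

Key insight: Entropy is maximized by uniform distributions and minimized by concentrated distributions.

- Uniform distributions have maximum entropy log₂(3) = 1.5850 bits
- The more "peaked" or concentrated a distribution, the lower its entropy

Entropies:
  H(A) = 1.5850 bits
  H(B) = 1.4710 bits
  H(C) = 0.9068 bits

Ranking: A > B > C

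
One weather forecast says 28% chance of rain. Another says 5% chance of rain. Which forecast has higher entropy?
28% forecast

Treat each forecast as a Bernoulli distribution. Binary entropy is maximized at p=0.5 and falls off symmetrically toward 0 or 1. The 28% forecast is closer to 50%, so it is more uncertain. H(28%) ≈ 0.855 bits, H(5%) ≈ 0.286 bits.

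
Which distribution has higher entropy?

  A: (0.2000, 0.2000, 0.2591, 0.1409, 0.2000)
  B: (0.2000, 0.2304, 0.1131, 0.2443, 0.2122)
A

Both distributions are close to uniform, making this a harder comparison.

H(A) = 2.2963 bits
H(B) = 2.2792 bits

The distribution closer to uniform has higher entropy.
Answer: A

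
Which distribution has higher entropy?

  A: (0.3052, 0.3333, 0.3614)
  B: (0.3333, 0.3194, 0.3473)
B

Both distributions are close to uniform, making this a harder comparison.

H(A) = 1.5815 bits
H(B) = 1.5841 bits

The distribution closer to uniform has higher entropy.
Answer: B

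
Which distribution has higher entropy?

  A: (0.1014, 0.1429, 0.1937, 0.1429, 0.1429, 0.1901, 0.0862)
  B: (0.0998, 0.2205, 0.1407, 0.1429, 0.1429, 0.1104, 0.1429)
B

Both distributions are close to uniform, making this a harder comparison.

H(A) = 2.7569 bits
H(B) = 2.7650 bits

The distribution closer to uniform has higher entropy.
Answer: B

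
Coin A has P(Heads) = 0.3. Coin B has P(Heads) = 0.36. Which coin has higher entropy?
B

For binary distributions, entropy is maximized at p=0.5 and decreases as p moves toward 0 or 1.

H(A) = H(0.3) = 0.8813 bits
H(B) = H(0.36) = 0.9427 bits

Distribution B (p=0.36) is closer to uniform (p=0.5), so it has higher entropy.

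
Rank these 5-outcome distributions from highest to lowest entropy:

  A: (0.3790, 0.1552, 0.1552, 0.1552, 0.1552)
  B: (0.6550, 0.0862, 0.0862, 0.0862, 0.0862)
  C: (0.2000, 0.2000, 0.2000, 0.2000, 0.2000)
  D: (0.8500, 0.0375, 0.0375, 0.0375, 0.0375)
C > A > B > D

Key insight: Entropy is maximized by uniform distributions and minimized by concentrated distributions.

Entropies:
  H(A) = 2.1993 bits
  H(B) = 1.6195 bits
  H(C) = 2.3219 bits
  H(D) = 0.9098 bits

Ranking: C > A > B > D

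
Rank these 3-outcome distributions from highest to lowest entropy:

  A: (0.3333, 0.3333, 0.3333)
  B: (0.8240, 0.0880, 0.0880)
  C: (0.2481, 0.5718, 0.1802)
A > C > B

Key insight: Entropy is maximized by uniform distributions and minimized by concentrated distributions.

- Uniform distributions have maximum entropy log₂(3) = 1.5850 bits
- The more "peaked" or concentrated a distribution, the lower its entropy

Entropies:
  H(A) = 1.5850 bits
  H(B) = 0.8472 bits
  H(C) = 1.4055 bits

Ranking: A > C > B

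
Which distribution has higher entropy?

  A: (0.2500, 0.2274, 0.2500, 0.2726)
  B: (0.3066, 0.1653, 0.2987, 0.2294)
A

Both distributions are close to uniform, making this a harder comparison.

H(A) = 1.9970 bits
H(B) = 1.9602 bits

The distribution closer to uniform has higher entropy.
Answer: A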